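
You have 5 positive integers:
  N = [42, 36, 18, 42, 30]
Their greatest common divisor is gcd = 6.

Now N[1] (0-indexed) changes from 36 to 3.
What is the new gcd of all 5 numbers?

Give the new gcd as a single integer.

Answer: 3

Derivation:
Numbers: [42, 36, 18, 42, 30], gcd = 6
Change: index 1, 36 -> 3
gcd of the OTHER numbers (without index 1): gcd([42, 18, 42, 30]) = 6
New gcd = gcd(g_others, new_val) = gcd(6, 3) = 3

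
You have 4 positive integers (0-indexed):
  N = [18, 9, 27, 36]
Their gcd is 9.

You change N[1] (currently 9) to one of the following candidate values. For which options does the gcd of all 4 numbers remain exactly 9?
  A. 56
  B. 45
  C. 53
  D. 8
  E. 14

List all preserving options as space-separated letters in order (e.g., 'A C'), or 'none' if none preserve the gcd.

Old gcd = 9; gcd of others (without N[1]) = 9
New gcd for candidate v: gcd(9, v). Preserves old gcd iff gcd(9, v) = 9.
  Option A: v=56, gcd(9,56)=1 -> changes
  Option B: v=45, gcd(9,45)=9 -> preserves
  Option C: v=53, gcd(9,53)=1 -> changes
  Option D: v=8, gcd(9,8)=1 -> changes
  Option E: v=14, gcd(9,14)=1 -> changes

Answer: B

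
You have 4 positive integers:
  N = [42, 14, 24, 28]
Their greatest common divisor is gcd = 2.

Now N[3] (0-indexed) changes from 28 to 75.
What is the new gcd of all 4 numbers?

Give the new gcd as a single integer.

Numbers: [42, 14, 24, 28], gcd = 2
Change: index 3, 28 -> 75
gcd of the OTHER numbers (without index 3): gcd([42, 14, 24]) = 2
New gcd = gcd(g_others, new_val) = gcd(2, 75) = 1

Answer: 1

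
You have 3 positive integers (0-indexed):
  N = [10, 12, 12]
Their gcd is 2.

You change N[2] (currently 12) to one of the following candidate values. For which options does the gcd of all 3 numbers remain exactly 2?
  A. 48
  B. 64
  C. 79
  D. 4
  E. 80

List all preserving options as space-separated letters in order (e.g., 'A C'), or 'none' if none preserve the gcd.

Answer: A B D E

Derivation:
Old gcd = 2; gcd of others (without N[2]) = 2
New gcd for candidate v: gcd(2, v). Preserves old gcd iff gcd(2, v) = 2.
  Option A: v=48, gcd(2,48)=2 -> preserves
  Option B: v=64, gcd(2,64)=2 -> preserves
  Option C: v=79, gcd(2,79)=1 -> changes
  Option D: v=4, gcd(2,4)=2 -> preserves
  Option E: v=80, gcd(2,80)=2 -> preserves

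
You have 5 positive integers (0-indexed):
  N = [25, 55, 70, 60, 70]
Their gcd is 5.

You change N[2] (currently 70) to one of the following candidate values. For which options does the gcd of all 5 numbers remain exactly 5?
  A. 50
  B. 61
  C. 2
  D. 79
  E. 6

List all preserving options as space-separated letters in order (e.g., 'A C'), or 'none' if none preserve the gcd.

Answer: A

Derivation:
Old gcd = 5; gcd of others (without N[2]) = 5
New gcd for candidate v: gcd(5, v). Preserves old gcd iff gcd(5, v) = 5.
  Option A: v=50, gcd(5,50)=5 -> preserves
  Option B: v=61, gcd(5,61)=1 -> changes
  Option C: v=2, gcd(5,2)=1 -> changes
  Option D: v=79, gcd(5,79)=1 -> changes
  Option E: v=6, gcd(5,6)=1 -> changes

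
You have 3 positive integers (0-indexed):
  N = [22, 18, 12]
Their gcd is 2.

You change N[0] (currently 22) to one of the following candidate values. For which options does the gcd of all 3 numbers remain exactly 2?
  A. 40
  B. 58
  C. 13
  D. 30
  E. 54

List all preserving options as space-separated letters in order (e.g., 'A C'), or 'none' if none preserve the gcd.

Old gcd = 2; gcd of others (without N[0]) = 6
New gcd for candidate v: gcd(6, v). Preserves old gcd iff gcd(6, v) = 2.
  Option A: v=40, gcd(6,40)=2 -> preserves
  Option B: v=58, gcd(6,58)=2 -> preserves
  Option C: v=13, gcd(6,13)=1 -> changes
  Option D: v=30, gcd(6,30)=6 -> changes
  Option E: v=54, gcd(6,54)=6 -> changes

Answer: A B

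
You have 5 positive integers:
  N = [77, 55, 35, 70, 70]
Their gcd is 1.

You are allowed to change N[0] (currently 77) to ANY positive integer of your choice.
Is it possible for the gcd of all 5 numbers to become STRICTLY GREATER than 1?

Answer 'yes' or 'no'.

Answer: yes

Derivation:
Current gcd = 1
gcd of all OTHER numbers (without N[0]=77): gcd([55, 35, 70, 70]) = 5
The new gcd after any change is gcd(5, new_value).
This can be at most 5.
Since 5 > old gcd 1, the gcd CAN increase (e.g., set N[0] = 5).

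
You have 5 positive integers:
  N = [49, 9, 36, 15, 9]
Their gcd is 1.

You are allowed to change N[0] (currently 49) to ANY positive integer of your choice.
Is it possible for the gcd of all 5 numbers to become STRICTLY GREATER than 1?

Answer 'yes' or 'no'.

Answer: yes

Derivation:
Current gcd = 1
gcd of all OTHER numbers (without N[0]=49): gcd([9, 36, 15, 9]) = 3
The new gcd after any change is gcd(3, new_value).
This can be at most 3.
Since 3 > old gcd 1, the gcd CAN increase (e.g., set N[0] = 3).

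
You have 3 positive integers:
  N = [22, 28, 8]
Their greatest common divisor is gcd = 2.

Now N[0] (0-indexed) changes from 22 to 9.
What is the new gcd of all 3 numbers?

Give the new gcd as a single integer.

Answer: 1

Derivation:
Numbers: [22, 28, 8], gcd = 2
Change: index 0, 22 -> 9
gcd of the OTHER numbers (without index 0): gcd([28, 8]) = 4
New gcd = gcd(g_others, new_val) = gcd(4, 9) = 1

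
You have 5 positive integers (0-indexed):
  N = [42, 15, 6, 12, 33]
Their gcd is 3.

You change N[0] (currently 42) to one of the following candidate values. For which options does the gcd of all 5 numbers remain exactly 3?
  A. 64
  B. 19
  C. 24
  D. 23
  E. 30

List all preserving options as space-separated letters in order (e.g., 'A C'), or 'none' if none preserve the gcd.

Old gcd = 3; gcd of others (without N[0]) = 3
New gcd for candidate v: gcd(3, v). Preserves old gcd iff gcd(3, v) = 3.
  Option A: v=64, gcd(3,64)=1 -> changes
  Option B: v=19, gcd(3,19)=1 -> changes
  Option C: v=24, gcd(3,24)=3 -> preserves
  Option D: v=23, gcd(3,23)=1 -> changes
  Option E: v=30, gcd(3,30)=3 -> preserves

Answer: C E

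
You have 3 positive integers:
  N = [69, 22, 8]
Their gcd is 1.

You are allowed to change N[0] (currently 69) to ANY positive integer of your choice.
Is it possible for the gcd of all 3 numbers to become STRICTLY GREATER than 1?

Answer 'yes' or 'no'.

Answer: yes

Derivation:
Current gcd = 1
gcd of all OTHER numbers (without N[0]=69): gcd([22, 8]) = 2
The new gcd after any change is gcd(2, new_value).
This can be at most 2.
Since 2 > old gcd 1, the gcd CAN increase (e.g., set N[0] = 2).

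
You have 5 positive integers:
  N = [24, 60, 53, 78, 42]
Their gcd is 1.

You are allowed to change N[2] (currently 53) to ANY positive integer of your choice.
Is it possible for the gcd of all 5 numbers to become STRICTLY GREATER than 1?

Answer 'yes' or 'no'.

Answer: yes

Derivation:
Current gcd = 1
gcd of all OTHER numbers (without N[2]=53): gcd([24, 60, 78, 42]) = 6
The new gcd after any change is gcd(6, new_value).
This can be at most 6.
Since 6 > old gcd 1, the gcd CAN increase (e.g., set N[2] = 6).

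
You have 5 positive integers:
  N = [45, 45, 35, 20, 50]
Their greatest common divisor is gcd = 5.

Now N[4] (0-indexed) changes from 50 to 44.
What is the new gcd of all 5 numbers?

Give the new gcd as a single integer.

Numbers: [45, 45, 35, 20, 50], gcd = 5
Change: index 4, 50 -> 44
gcd of the OTHER numbers (without index 4): gcd([45, 45, 35, 20]) = 5
New gcd = gcd(g_others, new_val) = gcd(5, 44) = 1

Answer: 1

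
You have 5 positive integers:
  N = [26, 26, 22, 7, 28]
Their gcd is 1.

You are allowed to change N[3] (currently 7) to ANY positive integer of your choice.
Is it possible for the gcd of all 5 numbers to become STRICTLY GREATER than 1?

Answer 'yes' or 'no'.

Answer: yes

Derivation:
Current gcd = 1
gcd of all OTHER numbers (without N[3]=7): gcd([26, 26, 22, 28]) = 2
The new gcd after any change is gcd(2, new_value).
This can be at most 2.
Since 2 > old gcd 1, the gcd CAN increase (e.g., set N[3] = 2).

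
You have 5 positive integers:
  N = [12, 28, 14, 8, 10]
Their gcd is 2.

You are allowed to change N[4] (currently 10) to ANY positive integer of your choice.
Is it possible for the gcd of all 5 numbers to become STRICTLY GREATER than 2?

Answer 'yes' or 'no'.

Current gcd = 2
gcd of all OTHER numbers (without N[4]=10): gcd([12, 28, 14, 8]) = 2
The new gcd after any change is gcd(2, new_value).
This can be at most 2.
Since 2 = old gcd 2, the gcd can only stay the same or decrease.

Answer: no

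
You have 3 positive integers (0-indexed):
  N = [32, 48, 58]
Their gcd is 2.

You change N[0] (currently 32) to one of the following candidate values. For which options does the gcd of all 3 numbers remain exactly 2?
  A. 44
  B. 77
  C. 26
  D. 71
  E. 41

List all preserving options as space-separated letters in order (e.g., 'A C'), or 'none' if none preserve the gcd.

Answer: A C

Derivation:
Old gcd = 2; gcd of others (without N[0]) = 2
New gcd for candidate v: gcd(2, v). Preserves old gcd iff gcd(2, v) = 2.
  Option A: v=44, gcd(2,44)=2 -> preserves
  Option B: v=77, gcd(2,77)=1 -> changes
  Option C: v=26, gcd(2,26)=2 -> preserves
  Option D: v=71, gcd(2,71)=1 -> changes
  Option E: v=41, gcd(2,41)=1 -> changes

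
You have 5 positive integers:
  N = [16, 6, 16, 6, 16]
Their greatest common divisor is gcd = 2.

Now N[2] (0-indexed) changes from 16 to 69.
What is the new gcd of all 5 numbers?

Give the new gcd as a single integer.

Answer: 1

Derivation:
Numbers: [16, 6, 16, 6, 16], gcd = 2
Change: index 2, 16 -> 69
gcd of the OTHER numbers (without index 2): gcd([16, 6, 6, 16]) = 2
New gcd = gcd(g_others, new_val) = gcd(2, 69) = 1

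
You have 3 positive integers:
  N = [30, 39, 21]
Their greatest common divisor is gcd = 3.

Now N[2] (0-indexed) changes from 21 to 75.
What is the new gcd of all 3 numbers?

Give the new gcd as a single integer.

Numbers: [30, 39, 21], gcd = 3
Change: index 2, 21 -> 75
gcd of the OTHER numbers (without index 2): gcd([30, 39]) = 3
New gcd = gcd(g_others, new_val) = gcd(3, 75) = 3

Answer: 3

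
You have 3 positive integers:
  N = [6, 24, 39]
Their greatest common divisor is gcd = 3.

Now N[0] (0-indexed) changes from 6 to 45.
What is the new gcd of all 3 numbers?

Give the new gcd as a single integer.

Numbers: [6, 24, 39], gcd = 3
Change: index 0, 6 -> 45
gcd of the OTHER numbers (without index 0): gcd([24, 39]) = 3
New gcd = gcd(g_others, new_val) = gcd(3, 45) = 3

Answer: 3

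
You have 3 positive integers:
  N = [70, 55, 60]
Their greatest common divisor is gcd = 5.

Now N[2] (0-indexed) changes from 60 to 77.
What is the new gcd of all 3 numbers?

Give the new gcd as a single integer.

Answer: 1

Derivation:
Numbers: [70, 55, 60], gcd = 5
Change: index 2, 60 -> 77
gcd of the OTHER numbers (without index 2): gcd([70, 55]) = 5
New gcd = gcd(g_others, new_val) = gcd(5, 77) = 1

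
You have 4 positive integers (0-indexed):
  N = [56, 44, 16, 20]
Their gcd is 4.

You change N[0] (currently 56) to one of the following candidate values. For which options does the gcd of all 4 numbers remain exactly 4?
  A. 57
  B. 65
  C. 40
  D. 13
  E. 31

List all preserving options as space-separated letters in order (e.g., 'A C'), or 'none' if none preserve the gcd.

Answer: C

Derivation:
Old gcd = 4; gcd of others (without N[0]) = 4
New gcd for candidate v: gcd(4, v). Preserves old gcd iff gcd(4, v) = 4.
  Option A: v=57, gcd(4,57)=1 -> changes
  Option B: v=65, gcd(4,65)=1 -> changes
  Option C: v=40, gcd(4,40)=4 -> preserves
  Option D: v=13, gcd(4,13)=1 -> changes
  Option E: v=31, gcd(4,31)=1 -> changes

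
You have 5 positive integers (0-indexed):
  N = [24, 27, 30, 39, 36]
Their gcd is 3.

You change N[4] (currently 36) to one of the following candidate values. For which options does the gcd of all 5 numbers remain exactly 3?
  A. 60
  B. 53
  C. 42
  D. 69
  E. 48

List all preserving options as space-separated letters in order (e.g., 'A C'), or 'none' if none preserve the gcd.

Old gcd = 3; gcd of others (without N[4]) = 3
New gcd for candidate v: gcd(3, v). Preserves old gcd iff gcd(3, v) = 3.
  Option A: v=60, gcd(3,60)=3 -> preserves
  Option B: v=53, gcd(3,53)=1 -> changes
  Option C: v=42, gcd(3,42)=3 -> preserves
  Option D: v=69, gcd(3,69)=3 -> preserves
  Option E: v=48, gcd(3,48)=3 -> preserves

Answer: A C D E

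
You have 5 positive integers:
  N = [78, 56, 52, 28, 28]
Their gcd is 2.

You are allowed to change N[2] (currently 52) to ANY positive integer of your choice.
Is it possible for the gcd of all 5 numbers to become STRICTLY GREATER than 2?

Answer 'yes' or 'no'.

Current gcd = 2
gcd of all OTHER numbers (without N[2]=52): gcd([78, 56, 28, 28]) = 2
The new gcd after any change is gcd(2, new_value).
This can be at most 2.
Since 2 = old gcd 2, the gcd can only stay the same or decrease.

Answer: no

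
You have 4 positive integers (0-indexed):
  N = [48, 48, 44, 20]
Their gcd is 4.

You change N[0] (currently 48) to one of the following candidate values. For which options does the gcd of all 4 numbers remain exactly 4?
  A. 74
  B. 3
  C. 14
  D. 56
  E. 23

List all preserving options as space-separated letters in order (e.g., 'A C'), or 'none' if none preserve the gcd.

Old gcd = 4; gcd of others (without N[0]) = 4
New gcd for candidate v: gcd(4, v). Preserves old gcd iff gcd(4, v) = 4.
  Option A: v=74, gcd(4,74)=2 -> changes
  Option B: v=3, gcd(4,3)=1 -> changes
  Option C: v=14, gcd(4,14)=2 -> changes
  Option D: v=56, gcd(4,56)=4 -> preserves
  Option E: v=23, gcd(4,23)=1 -> changes

Answer: D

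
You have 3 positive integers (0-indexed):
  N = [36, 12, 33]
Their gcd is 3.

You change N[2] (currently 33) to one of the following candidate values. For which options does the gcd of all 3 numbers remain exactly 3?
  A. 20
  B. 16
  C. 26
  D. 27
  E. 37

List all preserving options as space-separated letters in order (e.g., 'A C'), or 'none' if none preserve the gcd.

Old gcd = 3; gcd of others (without N[2]) = 12
New gcd for candidate v: gcd(12, v). Preserves old gcd iff gcd(12, v) = 3.
  Option A: v=20, gcd(12,20)=4 -> changes
  Option B: v=16, gcd(12,16)=4 -> changes
  Option C: v=26, gcd(12,26)=2 -> changes
  Option D: v=27, gcd(12,27)=3 -> preserves
  Option E: v=37, gcd(12,37)=1 -> changes

Answer: D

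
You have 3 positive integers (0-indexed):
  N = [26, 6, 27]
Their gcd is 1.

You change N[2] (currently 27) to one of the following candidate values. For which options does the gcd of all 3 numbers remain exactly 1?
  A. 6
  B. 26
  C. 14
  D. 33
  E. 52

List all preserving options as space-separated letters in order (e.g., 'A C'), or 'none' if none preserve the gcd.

Answer: D

Derivation:
Old gcd = 1; gcd of others (without N[2]) = 2
New gcd for candidate v: gcd(2, v). Preserves old gcd iff gcd(2, v) = 1.
  Option A: v=6, gcd(2,6)=2 -> changes
  Option B: v=26, gcd(2,26)=2 -> changes
  Option C: v=14, gcd(2,14)=2 -> changes
  Option D: v=33, gcd(2,33)=1 -> preserves
  Option E: v=52, gcd(2,52)=2 -> changes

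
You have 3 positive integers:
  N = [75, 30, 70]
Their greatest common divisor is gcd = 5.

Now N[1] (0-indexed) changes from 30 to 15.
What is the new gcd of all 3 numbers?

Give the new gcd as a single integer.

Answer: 5

Derivation:
Numbers: [75, 30, 70], gcd = 5
Change: index 1, 30 -> 15
gcd of the OTHER numbers (without index 1): gcd([75, 70]) = 5
New gcd = gcd(g_others, new_val) = gcd(5, 15) = 5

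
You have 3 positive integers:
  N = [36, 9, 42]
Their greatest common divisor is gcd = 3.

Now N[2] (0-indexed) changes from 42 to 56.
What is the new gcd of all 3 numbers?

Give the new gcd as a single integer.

Answer: 1

Derivation:
Numbers: [36, 9, 42], gcd = 3
Change: index 2, 42 -> 56
gcd of the OTHER numbers (without index 2): gcd([36, 9]) = 9
New gcd = gcd(g_others, new_val) = gcd(9, 56) = 1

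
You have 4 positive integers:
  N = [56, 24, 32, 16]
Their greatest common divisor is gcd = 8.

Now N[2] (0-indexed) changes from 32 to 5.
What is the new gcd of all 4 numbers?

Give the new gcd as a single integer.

Numbers: [56, 24, 32, 16], gcd = 8
Change: index 2, 32 -> 5
gcd of the OTHER numbers (without index 2): gcd([56, 24, 16]) = 8
New gcd = gcd(g_others, new_val) = gcd(8, 5) = 1

Answer: 1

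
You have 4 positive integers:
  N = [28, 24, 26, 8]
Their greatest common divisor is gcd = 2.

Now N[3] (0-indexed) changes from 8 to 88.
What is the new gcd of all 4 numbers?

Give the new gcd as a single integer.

Numbers: [28, 24, 26, 8], gcd = 2
Change: index 3, 8 -> 88
gcd of the OTHER numbers (without index 3): gcd([28, 24, 26]) = 2
New gcd = gcd(g_others, new_val) = gcd(2, 88) = 2

Answer: 2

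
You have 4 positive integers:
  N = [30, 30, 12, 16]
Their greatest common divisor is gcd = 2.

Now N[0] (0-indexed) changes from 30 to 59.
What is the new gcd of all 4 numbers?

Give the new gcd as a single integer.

Numbers: [30, 30, 12, 16], gcd = 2
Change: index 0, 30 -> 59
gcd of the OTHER numbers (without index 0): gcd([30, 12, 16]) = 2
New gcd = gcd(g_others, new_val) = gcd(2, 59) = 1

Answer: 1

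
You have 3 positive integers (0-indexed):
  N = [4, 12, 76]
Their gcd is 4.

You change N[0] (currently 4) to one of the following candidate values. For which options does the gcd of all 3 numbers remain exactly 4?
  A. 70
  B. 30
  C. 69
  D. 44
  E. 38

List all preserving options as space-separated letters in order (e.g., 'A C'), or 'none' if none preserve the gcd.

Answer: D

Derivation:
Old gcd = 4; gcd of others (without N[0]) = 4
New gcd for candidate v: gcd(4, v). Preserves old gcd iff gcd(4, v) = 4.
  Option A: v=70, gcd(4,70)=2 -> changes
  Option B: v=30, gcd(4,30)=2 -> changes
  Option C: v=69, gcd(4,69)=1 -> changes
  Option D: v=44, gcd(4,44)=4 -> preserves
  Option E: v=38, gcd(4,38)=2 -> changes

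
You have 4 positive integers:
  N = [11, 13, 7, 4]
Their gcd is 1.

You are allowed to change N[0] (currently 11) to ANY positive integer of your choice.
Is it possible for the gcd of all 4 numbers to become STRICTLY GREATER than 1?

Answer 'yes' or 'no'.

Answer: no

Derivation:
Current gcd = 1
gcd of all OTHER numbers (without N[0]=11): gcd([13, 7, 4]) = 1
The new gcd after any change is gcd(1, new_value).
This can be at most 1.
Since 1 = old gcd 1, the gcd can only stay the same or decrease.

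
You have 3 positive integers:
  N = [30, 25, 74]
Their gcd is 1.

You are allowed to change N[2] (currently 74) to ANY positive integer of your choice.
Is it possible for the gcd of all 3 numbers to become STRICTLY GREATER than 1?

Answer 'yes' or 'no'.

Current gcd = 1
gcd of all OTHER numbers (without N[2]=74): gcd([30, 25]) = 5
The new gcd after any change is gcd(5, new_value).
This can be at most 5.
Since 5 > old gcd 1, the gcd CAN increase (e.g., set N[2] = 5).

Answer: yes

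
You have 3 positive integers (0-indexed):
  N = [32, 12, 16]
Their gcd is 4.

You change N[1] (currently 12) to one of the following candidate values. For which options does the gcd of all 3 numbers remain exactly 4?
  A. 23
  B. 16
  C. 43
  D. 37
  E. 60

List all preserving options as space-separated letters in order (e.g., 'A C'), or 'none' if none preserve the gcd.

Old gcd = 4; gcd of others (without N[1]) = 16
New gcd for candidate v: gcd(16, v). Preserves old gcd iff gcd(16, v) = 4.
  Option A: v=23, gcd(16,23)=1 -> changes
  Option B: v=16, gcd(16,16)=16 -> changes
  Option C: v=43, gcd(16,43)=1 -> changes
  Option D: v=37, gcd(16,37)=1 -> changes
  Option E: v=60, gcd(16,60)=4 -> preserves

Answer: E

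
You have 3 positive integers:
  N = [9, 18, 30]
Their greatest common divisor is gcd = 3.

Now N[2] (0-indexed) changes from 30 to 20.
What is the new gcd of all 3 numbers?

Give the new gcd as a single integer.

Numbers: [9, 18, 30], gcd = 3
Change: index 2, 30 -> 20
gcd of the OTHER numbers (without index 2): gcd([9, 18]) = 9
New gcd = gcd(g_others, new_val) = gcd(9, 20) = 1

Answer: 1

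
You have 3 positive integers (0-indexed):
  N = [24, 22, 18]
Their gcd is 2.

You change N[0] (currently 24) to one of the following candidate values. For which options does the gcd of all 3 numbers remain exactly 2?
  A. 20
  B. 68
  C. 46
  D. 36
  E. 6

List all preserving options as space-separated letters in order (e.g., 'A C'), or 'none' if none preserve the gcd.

Old gcd = 2; gcd of others (without N[0]) = 2
New gcd for candidate v: gcd(2, v). Preserves old gcd iff gcd(2, v) = 2.
  Option A: v=20, gcd(2,20)=2 -> preserves
  Option B: v=68, gcd(2,68)=2 -> preserves
  Option C: v=46, gcd(2,46)=2 -> preserves
  Option D: v=36, gcd(2,36)=2 -> preserves
  Option E: v=6, gcd(2,6)=2 -> preserves

Answer: A B C D E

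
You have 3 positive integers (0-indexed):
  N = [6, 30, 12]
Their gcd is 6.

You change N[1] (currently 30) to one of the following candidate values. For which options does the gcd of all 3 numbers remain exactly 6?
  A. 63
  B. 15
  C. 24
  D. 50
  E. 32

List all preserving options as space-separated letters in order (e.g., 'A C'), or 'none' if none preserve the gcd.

Old gcd = 6; gcd of others (without N[1]) = 6
New gcd for candidate v: gcd(6, v). Preserves old gcd iff gcd(6, v) = 6.
  Option A: v=63, gcd(6,63)=3 -> changes
  Option B: v=15, gcd(6,15)=3 -> changes
  Option C: v=24, gcd(6,24)=6 -> preserves
  Option D: v=50, gcd(6,50)=2 -> changes
  Option E: v=32, gcd(6,32)=2 -> changes

Answer: C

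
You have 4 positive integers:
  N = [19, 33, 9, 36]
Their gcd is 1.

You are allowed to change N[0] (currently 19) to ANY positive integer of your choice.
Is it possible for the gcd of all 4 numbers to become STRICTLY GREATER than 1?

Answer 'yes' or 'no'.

Answer: yes

Derivation:
Current gcd = 1
gcd of all OTHER numbers (without N[0]=19): gcd([33, 9, 36]) = 3
The new gcd after any change is gcd(3, new_value).
This can be at most 3.
Since 3 > old gcd 1, the gcd CAN increase (e.g., set N[0] = 3).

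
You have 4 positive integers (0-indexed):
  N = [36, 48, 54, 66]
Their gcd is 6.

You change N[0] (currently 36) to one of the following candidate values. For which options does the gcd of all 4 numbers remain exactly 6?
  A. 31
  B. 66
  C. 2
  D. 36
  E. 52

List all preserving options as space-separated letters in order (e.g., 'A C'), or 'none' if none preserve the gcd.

Old gcd = 6; gcd of others (without N[0]) = 6
New gcd for candidate v: gcd(6, v). Preserves old gcd iff gcd(6, v) = 6.
  Option A: v=31, gcd(6,31)=1 -> changes
  Option B: v=66, gcd(6,66)=6 -> preserves
  Option C: v=2, gcd(6,2)=2 -> changes
  Option D: v=36, gcd(6,36)=6 -> preserves
  Option E: v=52, gcd(6,52)=2 -> changes

Answer: B D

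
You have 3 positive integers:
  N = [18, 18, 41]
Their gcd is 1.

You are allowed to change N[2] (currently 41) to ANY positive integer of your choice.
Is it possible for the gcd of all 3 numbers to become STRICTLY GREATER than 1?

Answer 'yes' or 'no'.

Current gcd = 1
gcd of all OTHER numbers (without N[2]=41): gcd([18, 18]) = 18
The new gcd after any change is gcd(18, new_value).
This can be at most 18.
Since 18 > old gcd 1, the gcd CAN increase (e.g., set N[2] = 18).

Answer: yes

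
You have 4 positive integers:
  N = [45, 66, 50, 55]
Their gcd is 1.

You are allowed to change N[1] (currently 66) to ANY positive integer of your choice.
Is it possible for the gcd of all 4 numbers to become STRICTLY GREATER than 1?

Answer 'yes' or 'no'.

Answer: yes

Derivation:
Current gcd = 1
gcd of all OTHER numbers (without N[1]=66): gcd([45, 50, 55]) = 5
The new gcd after any change is gcd(5, new_value).
This can be at most 5.
Since 5 > old gcd 1, the gcd CAN increase (e.g., set N[1] = 5).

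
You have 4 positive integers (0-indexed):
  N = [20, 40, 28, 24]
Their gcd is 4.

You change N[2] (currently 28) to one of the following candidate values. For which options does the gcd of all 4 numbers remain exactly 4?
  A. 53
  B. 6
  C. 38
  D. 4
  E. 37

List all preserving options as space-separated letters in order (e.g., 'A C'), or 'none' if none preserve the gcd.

Answer: D

Derivation:
Old gcd = 4; gcd of others (without N[2]) = 4
New gcd for candidate v: gcd(4, v). Preserves old gcd iff gcd(4, v) = 4.
  Option A: v=53, gcd(4,53)=1 -> changes
  Option B: v=6, gcd(4,6)=2 -> changes
  Option C: v=38, gcd(4,38)=2 -> changes
  Option D: v=4, gcd(4,4)=4 -> preserves
  Option E: v=37, gcd(4,37)=1 -> changes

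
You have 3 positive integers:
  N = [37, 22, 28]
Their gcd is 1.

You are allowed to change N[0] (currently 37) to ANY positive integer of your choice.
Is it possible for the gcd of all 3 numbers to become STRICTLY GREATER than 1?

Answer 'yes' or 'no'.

Answer: yes

Derivation:
Current gcd = 1
gcd of all OTHER numbers (without N[0]=37): gcd([22, 28]) = 2
The new gcd after any change is gcd(2, new_value).
This can be at most 2.
Since 2 > old gcd 1, the gcd CAN increase (e.g., set N[0] = 2).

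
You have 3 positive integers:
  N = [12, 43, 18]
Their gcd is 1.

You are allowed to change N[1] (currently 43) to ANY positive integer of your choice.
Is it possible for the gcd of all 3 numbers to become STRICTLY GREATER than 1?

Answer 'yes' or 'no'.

Answer: yes

Derivation:
Current gcd = 1
gcd of all OTHER numbers (without N[1]=43): gcd([12, 18]) = 6
The new gcd after any change is gcd(6, new_value).
This can be at most 6.
Since 6 > old gcd 1, the gcd CAN increase (e.g., set N[1] = 6).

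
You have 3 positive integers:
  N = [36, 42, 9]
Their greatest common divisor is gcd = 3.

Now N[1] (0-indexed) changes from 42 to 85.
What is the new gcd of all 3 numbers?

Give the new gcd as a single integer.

Answer: 1

Derivation:
Numbers: [36, 42, 9], gcd = 3
Change: index 1, 42 -> 85
gcd of the OTHER numbers (without index 1): gcd([36, 9]) = 9
New gcd = gcd(g_others, new_val) = gcd(9, 85) = 1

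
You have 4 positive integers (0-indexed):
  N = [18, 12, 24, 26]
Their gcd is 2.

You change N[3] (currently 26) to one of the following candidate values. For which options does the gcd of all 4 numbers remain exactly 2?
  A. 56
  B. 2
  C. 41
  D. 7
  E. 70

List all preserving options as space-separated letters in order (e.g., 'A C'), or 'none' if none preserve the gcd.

Old gcd = 2; gcd of others (without N[3]) = 6
New gcd for candidate v: gcd(6, v). Preserves old gcd iff gcd(6, v) = 2.
  Option A: v=56, gcd(6,56)=2 -> preserves
  Option B: v=2, gcd(6,2)=2 -> preserves
  Option C: v=41, gcd(6,41)=1 -> changes
  Option D: v=7, gcd(6,7)=1 -> changes
  Option E: v=70, gcd(6,70)=2 -> preserves

Answer: A B E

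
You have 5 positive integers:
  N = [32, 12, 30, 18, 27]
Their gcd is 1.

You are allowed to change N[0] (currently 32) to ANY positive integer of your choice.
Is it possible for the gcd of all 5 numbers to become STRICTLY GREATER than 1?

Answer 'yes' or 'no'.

Answer: yes

Derivation:
Current gcd = 1
gcd of all OTHER numbers (without N[0]=32): gcd([12, 30, 18, 27]) = 3
The new gcd after any change is gcd(3, new_value).
This can be at most 3.
Since 3 > old gcd 1, the gcd CAN increase (e.g., set N[0] = 3).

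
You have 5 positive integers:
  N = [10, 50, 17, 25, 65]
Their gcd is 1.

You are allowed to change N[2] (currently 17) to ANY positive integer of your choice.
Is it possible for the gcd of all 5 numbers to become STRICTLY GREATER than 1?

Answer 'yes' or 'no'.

Answer: yes

Derivation:
Current gcd = 1
gcd of all OTHER numbers (without N[2]=17): gcd([10, 50, 25, 65]) = 5
The new gcd after any change is gcd(5, new_value).
This can be at most 5.
Since 5 > old gcd 1, the gcd CAN increase (e.g., set N[2] = 5).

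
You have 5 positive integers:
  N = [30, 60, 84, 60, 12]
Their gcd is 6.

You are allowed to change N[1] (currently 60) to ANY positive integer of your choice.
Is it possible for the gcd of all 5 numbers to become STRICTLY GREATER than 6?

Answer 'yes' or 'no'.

Current gcd = 6
gcd of all OTHER numbers (without N[1]=60): gcd([30, 84, 60, 12]) = 6
The new gcd after any change is gcd(6, new_value).
This can be at most 6.
Since 6 = old gcd 6, the gcd can only stay the same or decrease.

Answer: no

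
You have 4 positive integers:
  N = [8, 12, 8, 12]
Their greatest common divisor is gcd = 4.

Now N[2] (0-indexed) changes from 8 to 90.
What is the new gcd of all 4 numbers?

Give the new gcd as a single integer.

Numbers: [8, 12, 8, 12], gcd = 4
Change: index 2, 8 -> 90
gcd of the OTHER numbers (without index 2): gcd([8, 12, 12]) = 4
New gcd = gcd(g_others, new_val) = gcd(4, 90) = 2

Answer: 2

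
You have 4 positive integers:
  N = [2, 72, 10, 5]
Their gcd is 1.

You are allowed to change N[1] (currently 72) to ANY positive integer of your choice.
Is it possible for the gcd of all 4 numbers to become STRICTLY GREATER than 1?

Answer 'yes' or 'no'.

Answer: no

Derivation:
Current gcd = 1
gcd of all OTHER numbers (without N[1]=72): gcd([2, 10, 5]) = 1
The new gcd after any change is gcd(1, new_value).
This can be at most 1.
Since 1 = old gcd 1, the gcd can only stay the same or decrease.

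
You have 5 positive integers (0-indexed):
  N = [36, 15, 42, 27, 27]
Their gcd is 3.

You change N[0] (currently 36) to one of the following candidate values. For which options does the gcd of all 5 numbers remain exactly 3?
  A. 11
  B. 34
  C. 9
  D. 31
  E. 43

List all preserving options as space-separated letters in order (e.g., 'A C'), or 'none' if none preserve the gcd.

Old gcd = 3; gcd of others (without N[0]) = 3
New gcd for candidate v: gcd(3, v). Preserves old gcd iff gcd(3, v) = 3.
  Option A: v=11, gcd(3,11)=1 -> changes
  Option B: v=34, gcd(3,34)=1 -> changes
  Option C: v=9, gcd(3,9)=3 -> preserves
  Option D: v=31, gcd(3,31)=1 -> changes
  Option E: v=43, gcd(3,43)=1 -> changes

Answer: C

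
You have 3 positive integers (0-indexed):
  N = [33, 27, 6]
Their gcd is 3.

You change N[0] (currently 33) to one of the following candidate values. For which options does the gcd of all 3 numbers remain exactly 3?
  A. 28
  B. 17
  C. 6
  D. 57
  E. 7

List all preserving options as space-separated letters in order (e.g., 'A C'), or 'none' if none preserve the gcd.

Old gcd = 3; gcd of others (without N[0]) = 3
New gcd for candidate v: gcd(3, v). Preserves old gcd iff gcd(3, v) = 3.
  Option A: v=28, gcd(3,28)=1 -> changes
  Option B: v=17, gcd(3,17)=1 -> changes
  Option C: v=6, gcd(3,6)=3 -> preserves
  Option D: v=57, gcd(3,57)=3 -> preserves
  Option E: v=7, gcd(3,7)=1 -> changes

Answer: C D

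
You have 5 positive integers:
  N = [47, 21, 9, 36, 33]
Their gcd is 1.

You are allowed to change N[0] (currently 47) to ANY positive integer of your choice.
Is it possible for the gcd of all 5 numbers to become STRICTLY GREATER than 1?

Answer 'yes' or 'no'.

Current gcd = 1
gcd of all OTHER numbers (without N[0]=47): gcd([21, 9, 36, 33]) = 3
The new gcd after any change is gcd(3, new_value).
This can be at most 3.
Since 3 > old gcd 1, the gcd CAN increase (e.g., set N[0] = 3).

Answer: yes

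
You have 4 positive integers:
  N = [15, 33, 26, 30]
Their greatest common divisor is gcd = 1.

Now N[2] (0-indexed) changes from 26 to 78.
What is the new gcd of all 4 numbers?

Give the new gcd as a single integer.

Answer: 3

Derivation:
Numbers: [15, 33, 26, 30], gcd = 1
Change: index 2, 26 -> 78
gcd of the OTHER numbers (without index 2): gcd([15, 33, 30]) = 3
New gcd = gcd(g_others, new_val) = gcd(3, 78) = 3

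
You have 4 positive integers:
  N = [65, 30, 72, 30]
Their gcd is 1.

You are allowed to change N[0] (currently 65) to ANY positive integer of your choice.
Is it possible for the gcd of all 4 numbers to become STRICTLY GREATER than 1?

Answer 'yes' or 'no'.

Answer: yes

Derivation:
Current gcd = 1
gcd of all OTHER numbers (without N[0]=65): gcd([30, 72, 30]) = 6
The new gcd after any change is gcd(6, new_value).
This can be at most 6.
Since 6 > old gcd 1, the gcd CAN increase (e.g., set N[0] = 6).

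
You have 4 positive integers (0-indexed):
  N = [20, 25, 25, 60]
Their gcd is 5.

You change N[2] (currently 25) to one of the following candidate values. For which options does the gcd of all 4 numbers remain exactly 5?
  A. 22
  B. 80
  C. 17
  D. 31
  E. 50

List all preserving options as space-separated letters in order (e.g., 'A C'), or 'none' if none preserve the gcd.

Answer: B E

Derivation:
Old gcd = 5; gcd of others (without N[2]) = 5
New gcd for candidate v: gcd(5, v). Preserves old gcd iff gcd(5, v) = 5.
  Option A: v=22, gcd(5,22)=1 -> changes
  Option B: v=80, gcd(5,80)=5 -> preserves
  Option C: v=17, gcd(5,17)=1 -> changes
  Option D: v=31, gcd(5,31)=1 -> changes
  Option E: v=50, gcd(5,50)=5 -> preserves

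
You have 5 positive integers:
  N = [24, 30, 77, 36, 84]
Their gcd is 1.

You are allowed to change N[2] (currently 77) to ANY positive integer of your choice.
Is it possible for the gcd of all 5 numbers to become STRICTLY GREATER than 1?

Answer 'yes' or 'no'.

Current gcd = 1
gcd of all OTHER numbers (without N[2]=77): gcd([24, 30, 36, 84]) = 6
The new gcd after any change is gcd(6, new_value).
This can be at most 6.
Since 6 > old gcd 1, the gcd CAN increase (e.g., set N[2] = 6).

Answer: yes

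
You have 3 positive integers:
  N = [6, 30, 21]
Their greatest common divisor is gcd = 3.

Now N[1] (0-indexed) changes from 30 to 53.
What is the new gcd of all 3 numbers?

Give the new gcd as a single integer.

Numbers: [6, 30, 21], gcd = 3
Change: index 1, 30 -> 53
gcd of the OTHER numbers (without index 1): gcd([6, 21]) = 3
New gcd = gcd(g_others, new_val) = gcd(3, 53) = 1

Answer: 1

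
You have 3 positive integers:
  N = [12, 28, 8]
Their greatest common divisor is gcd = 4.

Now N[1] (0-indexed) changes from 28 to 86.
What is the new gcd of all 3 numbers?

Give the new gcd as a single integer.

Answer: 2

Derivation:
Numbers: [12, 28, 8], gcd = 4
Change: index 1, 28 -> 86
gcd of the OTHER numbers (without index 1): gcd([12, 8]) = 4
New gcd = gcd(g_others, new_val) = gcd(4, 86) = 2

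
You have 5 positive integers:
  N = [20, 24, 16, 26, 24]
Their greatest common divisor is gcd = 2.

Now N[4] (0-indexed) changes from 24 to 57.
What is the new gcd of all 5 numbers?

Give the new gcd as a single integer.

Answer: 1

Derivation:
Numbers: [20, 24, 16, 26, 24], gcd = 2
Change: index 4, 24 -> 57
gcd of the OTHER numbers (without index 4): gcd([20, 24, 16, 26]) = 2
New gcd = gcd(g_others, new_val) = gcd(2, 57) = 1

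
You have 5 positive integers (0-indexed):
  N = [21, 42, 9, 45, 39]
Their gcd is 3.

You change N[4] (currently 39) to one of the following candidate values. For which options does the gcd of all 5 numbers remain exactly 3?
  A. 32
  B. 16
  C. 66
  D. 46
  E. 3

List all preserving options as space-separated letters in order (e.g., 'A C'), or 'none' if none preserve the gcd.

Old gcd = 3; gcd of others (without N[4]) = 3
New gcd for candidate v: gcd(3, v). Preserves old gcd iff gcd(3, v) = 3.
  Option A: v=32, gcd(3,32)=1 -> changes
  Option B: v=16, gcd(3,16)=1 -> changes
  Option C: v=66, gcd(3,66)=3 -> preserves
  Option D: v=46, gcd(3,46)=1 -> changes
  Option E: v=3, gcd(3,3)=3 -> preserves

Answer: C E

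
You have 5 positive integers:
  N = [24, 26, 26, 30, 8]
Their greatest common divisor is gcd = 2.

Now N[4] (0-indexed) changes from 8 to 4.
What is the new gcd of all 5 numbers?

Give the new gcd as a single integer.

Answer: 2

Derivation:
Numbers: [24, 26, 26, 30, 8], gcd = 2
Change: index 4, 8 -> 4
gcd of the OTHER numbers (without index 4): gcd([24, 26, 26, 30]) = 2
New gcd = gcd(g_others, new_val) = gcd(2, 4) = 2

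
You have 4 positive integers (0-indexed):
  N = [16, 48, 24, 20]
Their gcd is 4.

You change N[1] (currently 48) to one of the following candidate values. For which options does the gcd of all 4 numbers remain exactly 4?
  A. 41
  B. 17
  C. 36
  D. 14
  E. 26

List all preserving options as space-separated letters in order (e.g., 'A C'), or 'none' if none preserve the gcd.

Old gcd = 4; gcd of others (without N[1]) = 4
New gcd for candidate v: gcd(4, v). Preserves old gcd iff gcd(4, v) = 4.
  Option A: v=41, gcd(4,41)=1 -> changes
  Option B: v=17, gcd(4,17)=1 -> changes
  Option C: v=36, gcd(4,36)=4 -> preserves
  Option D: v=14, gcd(4,14)=2 -> changes
  Option E: v=26, gcd(4,26)=2 -> changes

Answer: C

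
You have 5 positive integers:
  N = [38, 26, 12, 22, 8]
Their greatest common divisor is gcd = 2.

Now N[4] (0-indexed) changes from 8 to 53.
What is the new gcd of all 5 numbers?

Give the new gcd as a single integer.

Answer: 1

Derivation:
Numbers: [38, 26, 12, 22, 8], gcd = 2
Change: index 4, 8 -> 53
gcd of the OTHER numbers (without index 4): gcd([38, 26, 12, 22]) = 2
New gcd = gcd(g_others, new_val) = gcd(2, 53) = 1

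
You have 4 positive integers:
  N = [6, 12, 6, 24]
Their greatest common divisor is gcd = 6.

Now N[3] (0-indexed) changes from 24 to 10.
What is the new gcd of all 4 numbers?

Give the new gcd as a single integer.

Answer: 2

Derivation:
Numbers: [6, 12, 6, 24], gcd = 6
Change: index 3, 24 -> 10
gcd of the OTHER numbers (without index 3): gcd([6, 12, 6]) = 6
New gcd = gcd(g_others, new_val) = gcd(6, 10) = 2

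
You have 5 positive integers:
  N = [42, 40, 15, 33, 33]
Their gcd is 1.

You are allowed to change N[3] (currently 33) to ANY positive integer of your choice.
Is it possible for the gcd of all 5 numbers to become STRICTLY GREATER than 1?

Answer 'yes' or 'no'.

Answer: no

Derivation:
Current gcd = 1
gcd of all OTHER numbers (without N[3]=33): gcd([42, 40, 15, 33]) = 1
The new gcd after any change is gcd(1, new_value).
This can be at most 1.
Since 1 = old gcd 1, the gcd can only stay the same or decrease.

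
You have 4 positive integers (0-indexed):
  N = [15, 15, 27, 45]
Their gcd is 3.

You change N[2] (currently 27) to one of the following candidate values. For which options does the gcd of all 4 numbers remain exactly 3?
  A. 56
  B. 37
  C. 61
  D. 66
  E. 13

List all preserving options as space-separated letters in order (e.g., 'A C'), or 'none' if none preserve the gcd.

Answer: D

Derivation:
Old gcd = 3; gcd of others (without N[2]) = 15
New gcd for candidate v: gcd(15, v). Preserves old gcd iff gcd(15, v) = 3.
  Option A: v=56, gcd(15,56)=1 -> changes
  Option B: v=37, gcd(15,37)=1 -> changes
  Option C: v=61, gcd(15,61)=1 -> changes
  Option D: v=66, gcd(15,66)=3 -> preserves
  Option E: v=13, gcd(15,13)=1 -> changes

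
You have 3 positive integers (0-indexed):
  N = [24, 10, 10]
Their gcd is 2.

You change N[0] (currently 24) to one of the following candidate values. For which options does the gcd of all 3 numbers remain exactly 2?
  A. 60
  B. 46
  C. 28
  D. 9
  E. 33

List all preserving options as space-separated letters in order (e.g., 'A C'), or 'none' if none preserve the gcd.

Old gcd = 2; gcd of others (without N[0]) = 10
New gcd for candidate v: gcd(10, v). Preserves old gcd iff gcd(10, v) = 2.
  Option A: v=60, gcd(10,60)=10 -> changes
  Option B: v=46, gcd(10,46)=2 -> preserves
  Option C: v=28, gcd(10,28)=2 -> preserves
  Option D: v=9, gcd(10,9)=1 -> changes
  Option E: v=33, gcd(10,33)=1 -> changes

Answer: B C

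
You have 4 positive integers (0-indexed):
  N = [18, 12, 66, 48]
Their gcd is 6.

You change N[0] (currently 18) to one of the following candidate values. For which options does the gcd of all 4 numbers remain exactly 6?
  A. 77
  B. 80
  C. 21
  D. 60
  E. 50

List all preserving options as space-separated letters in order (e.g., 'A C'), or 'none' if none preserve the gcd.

Old gcd = 6; gcd of others (without N[0]) = 6
New gcd for candidate v: gcd(6, v). Preserves old gcd iff gcd(6, v) = 6.
  Option A: v=77, gcd(6,77)=1 -> changes
  Option B: v=80, gcd(6,80)=2 -> changes
  Option C: v=21, gcd(6,21)=3 -> changes
  Option D: v=60, gcd(6,60)=6 -> preserves
  Option E: v=50, gcd(6,50)=2 -> changes

Answer: D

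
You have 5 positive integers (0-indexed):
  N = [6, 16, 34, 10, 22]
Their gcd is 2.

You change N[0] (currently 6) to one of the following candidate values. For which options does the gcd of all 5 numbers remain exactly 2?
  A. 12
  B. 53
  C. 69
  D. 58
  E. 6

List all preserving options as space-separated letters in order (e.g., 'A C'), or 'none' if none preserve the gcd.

Answer: A D E

Derivation:
Old gcd = 2; gcd of others (without N[0]) = 2
New gcd for candidate v: gcd(2, v). Preserves old gcd iff gcd(2, v) = 2.
  Option A: v=12, gcd(2,12)=2 -> preserves
  Option B: v=53, gcd(2,53)=1 -> changes
  Option C: v=69, gcd(2,69)=1 -> changes
  Option D: v=58, gcd(2,58)=2 -> preserves
  Option E: v=6, gcd(2,6)=2 -> preserves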